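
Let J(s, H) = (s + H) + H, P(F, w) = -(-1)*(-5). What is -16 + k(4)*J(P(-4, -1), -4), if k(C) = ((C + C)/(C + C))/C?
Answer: -77/4 ≈ -19.250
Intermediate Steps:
k(C) = 1/C (k(C) = ((2*C)/((2*C)))/C = ((2*C)*(1/(2*C)))/C = 1/C)
P(F, w) = -5 (P(F, w) = -1*5 = -5)
J(s, H) = s + 2*H (J(s, H) = (H + s) + H = s + 2*H)
-16 + k(4)*J(P(-4, -1), -4) = -16 + (-5 + 2*(-4))/4 = -16 + (-5 - 8)/4 = -16 + (1/4)*(-13) = -16 - 13/4 = -77/4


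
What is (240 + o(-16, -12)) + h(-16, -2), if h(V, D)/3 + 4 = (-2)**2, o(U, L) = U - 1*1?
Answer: 223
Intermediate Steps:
o(U, L) = -1 + U (o(U, L) = U - 1 = -1 + U)
h(V, D) = 0 (h(V, D) = -12 + 3*(-2)**2 = -12 + 3*4 = -12 + 12 = 0)
(240 + o(-16, -12)) + h(-16, -2) = (240 + (-1 - 16)) + 0 = (240 - 17) + 0 = 223 + 0 = 223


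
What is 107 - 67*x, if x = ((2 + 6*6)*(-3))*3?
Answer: 23021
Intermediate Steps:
x = -342 (x = ((2 + 36)*(-3))*3 = (38*(-3))*3 = -114*3 = -342)
107 - 67*x = 107 - 67*(-342) = 107 + 22914 = 23021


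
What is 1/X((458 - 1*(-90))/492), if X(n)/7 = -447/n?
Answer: -137/384867 ≈ -0.00035597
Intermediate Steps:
X(n) = -3129/n (X(n) = 7*(-447/n) = -3129/n)
1/X((458 - 1*(-90))/492) = 1/(-3129*492/(458 - 1*(-90))) = 1/(-3129*492/(458 + 90)) = 1/(-3129/(548*(1/492))) = 1/(-3129/137/123) = 1/(-3129*123/137) = 1/(-384867/137) = -137/384867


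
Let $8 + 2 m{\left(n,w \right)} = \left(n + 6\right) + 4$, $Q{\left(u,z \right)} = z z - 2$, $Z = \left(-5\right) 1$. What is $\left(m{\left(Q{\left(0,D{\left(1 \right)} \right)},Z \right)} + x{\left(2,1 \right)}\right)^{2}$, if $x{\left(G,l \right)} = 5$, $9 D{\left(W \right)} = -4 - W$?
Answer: $\frac{697225}{26244} \approx 26.567$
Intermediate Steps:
$D{\left(W \right)} = - \frac{4}{9} - \frac{W}{9}$ ($D{\left(W \right)} = \frac{-4 - W}{9} = - \frac{4}{9} - \frac{W}{9}$)
$Z = -5$
$Q{\left(u,z \right)} = -2 + z^{2}$ ($Q{\left(u,z \right)} = z^{2} - 2 = -2 + z^{2}$)
$m{\left(n,w \right)} = 1 + \frac{n}{2}$ ($m{\left(n,w \right)} = -4 + \frac{\left(n + 6\right) + 4}{2} = -4 + \frac{\left(6 + n\right) + 4}{2} = -4 + \frac{10 + n}{2} = -4 + \left(5 + \frac{n}{2}\right) = 1 + \frac{n}{2}$)
$\left(m{\left(Q{\left(0,D{\left(1 \right)} \right)},Z \right)} + x{\left(2,1 \right)}\right)^{2} = \left(\left(1 + \frac{-2 + \left(- \frac{4}{9} - \frac{1}{9}\right)^{2}}{2}\right) + 5\right)^{2} = \left(\left(1 + \frac{-2 + \left(- \frac{5}{9}\right)^{2}}{2}\right) + 5\right)^{2} = \left(\left(1 + \frac{-2 + \frac{25}{81}}{2}\right) + 5\right)^{2} = \left(\left(1 + \frac{1}{2} \left(- \frac{137}{81}\right)\right) + 5\right)^{2} = \left(\left(1 - \frac{137}{162}\right) + 5\right)^{2} = \left(\frac{25}{162} + 5\right)^{2} = \left(\frac{835}{162}\right)^{2} = \frac{697225}{26244}$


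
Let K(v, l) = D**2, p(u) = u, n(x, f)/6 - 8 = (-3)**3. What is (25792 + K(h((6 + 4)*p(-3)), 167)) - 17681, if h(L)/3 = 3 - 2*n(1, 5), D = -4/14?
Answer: 397443/49 ≈ 8111.1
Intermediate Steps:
n(x, f) = -114 (n(x, f) = 48 + 6*(-3)**3 = 48 + 6*(-27) = 48 - 162 = -114)
D = -2/7 (D = -4*1/14 = -2/7 ≈ -0.28571)
h(L) = 693 (h(L) = 3*(3 - 2*(-114)) = 3*(3 + 228) = 3*231 = 693)
K(v, l) = 4/49 (K(v, l) = (-2/7)**2 = 4/49)
(25792 + K(h((6 + 4)*p(-3)), 167)) - 17681 = (25792 + 4/49) - 17681 = 1263812/49 - 17681 = 397443/49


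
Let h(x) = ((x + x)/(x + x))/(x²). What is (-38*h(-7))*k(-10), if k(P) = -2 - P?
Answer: -304/49 ≈ -6.2041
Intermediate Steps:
h(x) = x⁻² (h(x) = ((2*x)/((2*x)))/x² = ((2*x)*(1/(2*x)))/x² = 1/x² = x⁻²)
(-38*h(-7))*k(-10) = (-38/(-7)²)*(-2 - 1*(-10)) = (-38*1/49)*(-2 + 10) = -38/49*8 = -304/49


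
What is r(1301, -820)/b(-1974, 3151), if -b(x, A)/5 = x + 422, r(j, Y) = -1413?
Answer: -1413/7760 ≈ -0.18209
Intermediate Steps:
b(x, A) = -2110 - 5*x (b(x, A) = -5*(x + 422) = -5*(422 + x) = -2110 - 5*x)
r(1301, -820)/b(-1974, 3151) = -1413/(-2110 - 5*(-1974)) = -1413/(-2110 + 9870) = -1413/7760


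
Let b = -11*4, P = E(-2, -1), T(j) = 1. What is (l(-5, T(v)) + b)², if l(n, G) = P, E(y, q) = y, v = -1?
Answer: 2116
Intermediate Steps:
P = -2
l(n, G) = -2
b = -44
(l(-5, T(v)) + b)² = (-2 - 44)² = (-46)² = 2116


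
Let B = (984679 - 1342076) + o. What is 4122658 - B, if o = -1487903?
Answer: 5967958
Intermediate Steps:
B = -1845300 (B = (984679 - 1342076) - 1487903 = -357397 - 1487903 = -1845300)
4122658 - B = 4122658 - 1*(-1845300) = 4122658 + 1845300 = 5967958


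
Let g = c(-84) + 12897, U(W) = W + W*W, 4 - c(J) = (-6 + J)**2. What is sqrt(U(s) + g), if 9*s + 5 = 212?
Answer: sqrt(5353) ≈ 73.164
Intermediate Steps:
s = 23 (s = -5/9 + (1/9)*212 = -5/9 + 212/9 = 23)
c(J) = 4 - (-6 + J)**2
U(W) = W + W**2
g = 4801 (g = (4 - (-6 - 84)**2) + 12897 = (4 - 1*(-90)**2) + 12897 = (4 - 1*8100) + 12897 = (4 - 8100) + 12897 = -8096 + 12897 = 4801)
sqrt(U(s) + g) = sqrt(23*(1 + 23) + 4801) = sqrt(23*24 + 4801) = sqrt(552 + 4801) = sqrt(5353)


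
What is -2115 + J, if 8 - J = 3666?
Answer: -5773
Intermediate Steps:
J = -3658 (J = 8 - 1*3666 = 8 - 3666 = -3658)
-2115 + J = -2115 - 3658 = -5773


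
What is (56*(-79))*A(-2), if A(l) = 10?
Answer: -44240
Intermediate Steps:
(56*(-79))*A(-2) = (56*(-79))*10 = -4424*10 = -44240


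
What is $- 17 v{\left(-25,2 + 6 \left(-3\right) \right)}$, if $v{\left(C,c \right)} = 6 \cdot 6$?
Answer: $-612$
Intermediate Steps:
$v{\left(C,c \right)} = 36$
$- 17 v{\left(-25,2 + 6 \left(-3\right) \right)} = \left(-17\right) 36 = -612$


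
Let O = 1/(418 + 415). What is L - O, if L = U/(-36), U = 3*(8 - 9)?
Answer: 821/9996 ≈ 0.082133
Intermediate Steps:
U = -3 (U = 3*(-1) = -3)
O = 1/833 ≈ 0.0012005
L = 1/12 (L = -3/(-36) = -3*(-1/36) = 1/12 ≈ 0.083333)
L - O = 1/12 - 1*1/833 = 1/12 - 1/833 = 821/9996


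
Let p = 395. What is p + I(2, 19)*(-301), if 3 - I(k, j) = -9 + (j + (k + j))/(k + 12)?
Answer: -2357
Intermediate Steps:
I(k, j) = 12 - (k + 2*j)/(12 + k) (I(k, j) = 3 - (-9 + (j + (k + j))/(k + 12)) = 3 - (-9 + (j + (j + k))/(12 + k)) = 3 - (-9 + (k + 2*j)/(12 + k)) = 3 + (9 - (k + 2*j)/(12 + k)) = 12 - (k + 2*j)/(12 + k))
p + I(2, 19)*(-301) = 395 + ((144 - 2*19 + 11*2)/(12 + 2))*(-301) = 395 + ((144 - 38 + 22)/14)*(-301) = 395 + ((1/14)*128)*(-301) = 395 + (64/7)*(-301) = 395 - 2752 = -2357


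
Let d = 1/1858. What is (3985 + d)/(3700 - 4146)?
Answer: -7404131/828668 ≈ -8.9350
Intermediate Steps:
d = 1/1858 ≈ 0.00053821
(3985 + d)/(3700 - 4146) = (3985 + 1/1858)/(3700 - 4146) = (7404131/1858)/(-446) = (7404131/1858)*(-1/446) = -7404131/828668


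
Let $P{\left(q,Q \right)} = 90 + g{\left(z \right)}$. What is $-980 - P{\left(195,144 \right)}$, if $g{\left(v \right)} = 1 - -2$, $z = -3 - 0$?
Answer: $-1073$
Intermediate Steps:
$z = -3$ ($z = -3 + 0 = -3$)
$g{\left(v \right)} = 3$ ($g{\left(v \right)} = 1 + 2 = 3$)
$P{\left(q,Q \right)} = 93$ ($P{\left(q,Q \right)} = 90 + 3 = 93$)
$-980 - P{\left(195,144 \right)} = -980 - 93 = -1073$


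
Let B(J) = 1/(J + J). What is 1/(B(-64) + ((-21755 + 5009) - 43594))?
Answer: -128/7723521 ≈ -1.6573e-5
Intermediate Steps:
B(J) = 1/(2*J)
1/(B(-64) + ((-21755 + 5009) - 43594)) = 1/((½)/(-64) + ((-21755 + 5009) - 43594)) = 1/((½)*(-1/64) + (-16746 - 43594)) = 1/(-1/128 - 60340) = 1/(-7723521/128) = -128/7723521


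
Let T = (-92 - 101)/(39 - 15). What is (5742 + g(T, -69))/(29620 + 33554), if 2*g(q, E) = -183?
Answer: 3767/42116 ≈ 0.089443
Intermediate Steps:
T = -193/24 ≈ -8.0417
g(q, E) = -183/2 (g(q, E) = (1/2)*(-183) = -183/2)
(5742 + g(T, -69))/(29620 + 33554) = (5742 - 183/2)/(29620 + 33554) = (11301/2)/63174 = (11301/2)*(1/63174) = 3767/42116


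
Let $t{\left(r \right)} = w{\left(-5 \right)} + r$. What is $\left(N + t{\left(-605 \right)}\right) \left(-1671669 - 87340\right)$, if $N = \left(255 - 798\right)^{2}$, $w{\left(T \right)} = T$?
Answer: $-517569049151$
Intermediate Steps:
$t{\left(r \right)} = -5 + r$
$N = 294849$ ($N = \left(-543\right)^{2} = 294849$)
$\left(N + t{\left(-605 \right)}\right) \left(-1671669 - 87340\right) = \left(294849 - 610\right) \left(-1671669 - 87340\right) = \left(294849 - 610\right) \left(-1759009\right) = 294239 \left(-1759009\right) = -517569049151$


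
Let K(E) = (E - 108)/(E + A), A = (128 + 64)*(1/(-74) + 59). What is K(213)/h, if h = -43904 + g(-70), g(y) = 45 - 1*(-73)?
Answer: -1295/6231054302 ≈ -2.0783e-7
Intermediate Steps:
g(y) = 118 (g(y) = 45 + 73 = 118)
A = 419040/37 (A = 192*(-1/74 + 59) = 192*(4365/74) = 419040/37 ≈ 11325.)
K(E) = (-108 + E)/(419040/37 + E) (K(E) = (E - 108)/(E + 419040/37) = (-108 + E)/(419040/37 + E))
h = -43786 (h = -43904 + 118 = -43786)
K(213)/h = (37*(-108 + 213)/(419040 + 37*213))/(-43786) = (37*105/(419040 + 7881))*(-1/43786) = (37*105/426921)*(-1/43786) = (37*(1/426921)*105)*(-1/43786) = (1295/142307)*(-1/43786) = -1295/6231054302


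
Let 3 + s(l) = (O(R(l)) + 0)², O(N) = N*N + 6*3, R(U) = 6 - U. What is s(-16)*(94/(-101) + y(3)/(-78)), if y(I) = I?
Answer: -641342545/2626 ≈ -2.4423e+5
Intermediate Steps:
O(N) = 18 + N² (O(N) = N² + 18 = 18 + N²)
s(l) = -3 + (18 + (6 - l)²)² (s(l) = -3 + ((18 + (6 - l)²) + 0)² = -3 + (18 + (6 - l)²)²)
s(-16)*(94/(-101) + y(3)/(-78)) = (-3 + (18 + (-6 - 16)²)²)*(94/(-101) + 3/(-78)) = (-3 + (18 + (-22)²)²)*(94*(-1/101) + 3*(-1/78)) = (-3 + (18 + 484)²)*(-94/101 - 1/26) = (-3 + 502²)*(-2545/2626) = (-3 + 252004)*(-2545/2626) = 252001*(-2545/2626) = -641342545/2626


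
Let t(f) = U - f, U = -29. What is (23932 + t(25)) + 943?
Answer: 24821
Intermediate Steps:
t(f) = -29 - f
(23932 + t(25)) + 943 = (23932 + (-29 - 1*25)) + 943 = (23932 + (-29 - 25)) + 943 = (23932 - 54) + 943 = 23878 + 943 = 24821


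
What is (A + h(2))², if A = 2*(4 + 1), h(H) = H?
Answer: 144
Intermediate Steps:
A = 10 (A = 2*5 = 10)
(A + h(2))² = (10 + 2)² = 12² = 144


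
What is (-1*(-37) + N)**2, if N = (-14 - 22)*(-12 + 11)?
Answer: 5329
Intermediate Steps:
N = 36 (N = -36*(-1) = 36)
(-1*(-37) + N)**2 = (-1*(-37) + 36)**2 = (37 + 36)**2 = 73**2 = 5329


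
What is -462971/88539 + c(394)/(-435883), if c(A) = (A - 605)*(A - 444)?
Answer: -202735274843/38592644937 ≈ -5.2532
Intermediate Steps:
c(A) = (-605 + A)*(-444 + A)
-462971/88539 + c(394)/(-435883) = -462971/88539 + (268620 + 394² - 1049*394)/(-435883) = -462971*1/88539 + (268620 + 155236 - 413306)*(-1/435883) = -462971/88539 + 10550*(-1/435883) = -462971/88539 - 10550/435883 = -202735274843/38592644937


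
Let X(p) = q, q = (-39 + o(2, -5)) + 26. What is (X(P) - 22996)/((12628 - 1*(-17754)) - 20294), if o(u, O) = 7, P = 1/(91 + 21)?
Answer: -11501/5044 ≈ -2.2801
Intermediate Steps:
P = 1/112 ≈ 0.0089286
q = -6 (q = (-39 + 7) + 26 = -32 + 26 = -6)
X(p) = -6
(X(P) - 22996)/((12628 - 1*(-17754)) - 20294) = (-6 - 22996)/((12628 - 1*(-17754)) - 20294) = -23002/((12628 + 17754) - 20294) = -23002/(30382 - 20294) = -23002/10088 = -23002*1/10088 = -11501/5044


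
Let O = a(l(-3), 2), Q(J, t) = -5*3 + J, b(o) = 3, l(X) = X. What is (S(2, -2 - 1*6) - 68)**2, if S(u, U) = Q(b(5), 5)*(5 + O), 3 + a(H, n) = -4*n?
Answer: 16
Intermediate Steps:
a(H, n) = -3 - 4*n
Q(J, t) = -15 + J
O = -11 (O = -3 - 4*2 = -3 - 8 = -11)
S(u, U) = 72 (S(u, U) = (-15 + 3)*(5 - 11) = -12*(-6) = 72)
(S(2, -2 - 1*6) - 68)**2 = (72 - 68)**2 = 4**2 = 16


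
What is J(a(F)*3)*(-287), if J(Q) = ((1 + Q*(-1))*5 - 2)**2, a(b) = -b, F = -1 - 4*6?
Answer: -39716208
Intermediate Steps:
F = -25 (F = -1 - 24 = -25)
J(Q) = (3 - 5*Q)**2 (J(Q) = ((1 - Q)*5 - 2)**2 = ((5 - 5*Q) - 2)**2 = (3 - 5*Q)**2)
J(a(F)*3)*(-287) = (-3 + 5*(-1*(-25)*3))**2*(-287) = (-3 + 5*(25*3))**2*(-287) = (-3 + 5*75)**2*(-287) = (-3 + 375)**2*(-287) = 372**2*(-287) = 138384*(-287) = -39716208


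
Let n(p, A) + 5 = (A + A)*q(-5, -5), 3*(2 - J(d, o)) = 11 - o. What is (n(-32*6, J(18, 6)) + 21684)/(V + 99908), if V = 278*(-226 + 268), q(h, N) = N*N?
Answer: 5917/30432 ≈ 0.19443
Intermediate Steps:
J(d, o) = -5/3 + o/3 (J(d, o) = 2 - (11 - o)/3 = 2 + (-11/3 + o/3) = -5/3 + o/3)
q(h, N) = N²
n(p, A) = -5 + 50*A (n(p, A) = -5 + (A + A)*(-5)² = -5 + (2*A)*25 = -5 + 50*A)
V = 11676 (V = 278*42 = 11676)
(n(-32*6, J(18, 6)) + 21684)/(V + 99908) = ((-5 + 50*(-5/3 + (⅓)*6)) + 21684)/(11676 + 99908) = ((-5 + 50*(-5/3 + 2)) + 21684)/111584 = ((-5 + 50*(⅓)) + 21684)*(1/111584) = ((-5 + 50/3) + 21684)*(1/111584) = (35/3 + 21684)*(1/111584) = (65087/3)*(1/111584) = 5917/30432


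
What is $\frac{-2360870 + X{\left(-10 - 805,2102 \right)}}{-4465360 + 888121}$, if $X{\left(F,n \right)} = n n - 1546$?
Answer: $- \frac{2055988}{3577239} \approx -0.57474$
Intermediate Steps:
$X{\left(F,n \right)} = -1546 + n^{2}$ ($X{\left(F,n \right)} = n^{2} - 1546 = -1546 + n^{2}$)
$\frac{-2360870 + X{\left(-10 - 805,2102 \right)}}{-4465360 + 888121} = \frac{-2360870 - \left(1546 - 2102^{2}\right)}{-4465360 + 888121} = \frac{-2360870 + \left(-1546 + 4418404\right)}{-3577239} = \left(-2360870 + 4416858\right) \left(- \frac{1}{3577239}\right) = 2055988 \left(- \frac{1}{3577239}\right) = - \frac{2055988}{3577239}$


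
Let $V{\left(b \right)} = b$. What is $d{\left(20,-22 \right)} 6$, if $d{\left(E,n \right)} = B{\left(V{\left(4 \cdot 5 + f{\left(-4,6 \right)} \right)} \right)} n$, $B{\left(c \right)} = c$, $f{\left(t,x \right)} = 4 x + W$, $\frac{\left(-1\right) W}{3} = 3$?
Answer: $-4620$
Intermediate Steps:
$W = -9$ ($W = \left(-3\right) 3 = -9$)
$f{\left(t,x \right)} = -9 + 4 x$ ($f{\left(t,x \right)} = 4 x - 9 = -9 + 4 x$)
$d{\left(E,n \right)} = 35 n$ ($d{\left(E,n \right)} = \left(4 \cdot 5 + \left(-9 + 4 \cdot 6\right)\right) n = \left(20 + \left(-9 + 24\right)\right) n = \left(20 + 15\right) n = 35 n$)
$d{\left(20,-22 \right)} 6 = 35 \left(-22\right) 6 = \left(-770\right) 6 = -4620$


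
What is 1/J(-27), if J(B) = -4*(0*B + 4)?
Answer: -1/16 ≈ -0.062500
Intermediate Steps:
J(B) = -16 (J(B) = -4*(0 + 4) = -4*4 = -16)
1/J(-27) = 1/(-16) = -1/16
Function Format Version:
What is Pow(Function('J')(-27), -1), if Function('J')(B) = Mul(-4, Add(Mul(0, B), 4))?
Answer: Rational(-1, 16) ≈ -0.062500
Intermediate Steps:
Function('J')(B) = -16 (Function('J')(B) = Mul(-4, Add(0, 4)) = Mul(-4, 4) = -16)
Pow(Function('J')(-27), -1) = Pow(-16, -1) = Rational(-1, 16)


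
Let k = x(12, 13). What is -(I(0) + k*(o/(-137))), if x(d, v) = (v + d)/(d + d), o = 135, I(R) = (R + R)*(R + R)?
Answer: 1125/1096 ≈ 1.0265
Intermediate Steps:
I(R) = 4*R**2 (I(R) = (2*R)*(2*R) = 4*R**2)
x(d, v) = (d + v)/(2*d) (x(d, v) = (d + v)/((2*d)) = (d + v)*(1/(2*d)) = (d + v)/(2*d))
k = 25/24 (k = (1/2)*(12 + 13)/12 = (1/2)*(1/12)*25 = 25/24 ≈ 1.0417)
-(I(0) + k*(o/(-137))) = -(4*0**2 + 25*(135/(-137))/24) = -(4*0 + 25*(135*(-1/137))/24) = -(0 + (25/24)*(-135/137)) = -(0 - 1125/1096) = -1*(-1125/1096) = 1125/1096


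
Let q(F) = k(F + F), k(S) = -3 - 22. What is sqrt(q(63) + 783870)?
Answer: sqrt(783845) ≈ 885.35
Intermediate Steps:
k(S) = -25
q(F) = -25
sqrt(q(63) + 783870) = sqrt(-25 + 783870) = sqrt(783845)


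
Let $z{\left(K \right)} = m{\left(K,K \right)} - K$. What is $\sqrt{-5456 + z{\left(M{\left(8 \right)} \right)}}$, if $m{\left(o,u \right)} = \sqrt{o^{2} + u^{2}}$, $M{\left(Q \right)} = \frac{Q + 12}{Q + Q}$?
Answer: $\frac{\sqrt{-21829 + 5 \sqrt{2}}}{2} \approx 73.861 i$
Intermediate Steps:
$M{\left(Q \right)} = \frac{12 + Q}{2 Q}$
$z{\left(K \right)} = - K + \sqrt{2} \sqrt{K^{2}}$ ($z{\left(K \right)} = \sqrt{K^{2} + K^{2}} - K = \sqrt{2 K^{2}} - K = \sqrt{2} \sqrt{K^{2}} - K = - K + \sqrt{2} \sqrt{K^{2}}$)
$\sqrt{-5456 + z{\left(M{\left(8 \right)} \right)}} = \sqrt{-5456 + \left(- \frac{12 + 8}{2 \cdot 8} + \sqrt{2} \sqrt{\left(\frac{12 + 8}{2 \cdot 8}\right)^{2}}\right)} = \sqrt{-5456 + \left(- \frac{20}{2 \cdot 8} + \sqrt{2} \sqrt{\left(\frac{1}{2} \cdot \frac{1}{8} \cdot 20\right)^{2}}\right)} = \sqrt{-5456 - \left(\frac{5}{4} - \sqrt{2} \sqrt{\left(\frac{5}{4}\right)^{2}}\right)} = \sqrt{-5456 - \left(\frac{5}{4} - \sqrt{2} \sqrt{\frac{25}{16}}\right)} = \sqrt{-5456 - \left(\frac{5}{4} - \sqrt{2} \cdot \frac{5}{4}\right)} = \sqrt{-5456 - \left(\frac{5}{4} - \frac{5 \sqrt{2}}{4}\right)} = \sqrt{- \frac{21829}{4} + \frac{5 \sqrt{2}}{4}}$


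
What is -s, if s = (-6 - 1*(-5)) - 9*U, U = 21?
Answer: 190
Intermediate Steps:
s = -190 (s = (-6 - 1*(-5)) - 9*21 = (-6 + 5) - 189 = -1 - 189 = -190)
-s = -1*(-190) = 190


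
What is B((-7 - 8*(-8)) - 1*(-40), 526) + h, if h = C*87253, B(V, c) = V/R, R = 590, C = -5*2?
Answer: -514792603/590 ≈ -8.7253e+5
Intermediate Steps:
C = -10
B(V, c) = V/590
h = -872530 (h = -10*87253 = -872530)
B((-7 - 8*(-8)) - 1*(-40), 526) + h = ((-7 - 8*(-8)) - 1*(-40))/590 - 872530 = ((-7 + 64) + 40)/590 - 872530 = (57 + 40)/590 - 872530 = (1/590)*97 - 872530 = 97/590 - 872530 = -514792603/590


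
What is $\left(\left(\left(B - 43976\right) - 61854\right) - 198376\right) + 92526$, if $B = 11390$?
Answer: $-200290$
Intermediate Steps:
$\left(\left(\left(B - 43976\right) - 61854\right) - 198376\right) + 92526 = \left(\left(\left(11390 - 43976\right) - 61854\right) - 198376\right) + 92526 = \left(\left(-32586 - 61854\right) - 198376\right) + 92526 = \left(-94440 - 198376\right) + 92526 = -292816 + 92526 = -200290$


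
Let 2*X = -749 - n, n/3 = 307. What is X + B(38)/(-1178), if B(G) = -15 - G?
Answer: -983577/1178 ≈ -834.96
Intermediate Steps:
n = 921 (n = 3*307 = 921)
X = -835 (X = (-749 - 1*921)/2 = (-749 - 921)/2 = (1/2)*(-1670) = -835)
X + B(38)/(-1178) = -835 + (-15 - 1*38)/(-1178) = -835 - (-15 - 38)/1178 = -835 - 1/1178*(-53) = -835 + 53/1178 = -983577/1178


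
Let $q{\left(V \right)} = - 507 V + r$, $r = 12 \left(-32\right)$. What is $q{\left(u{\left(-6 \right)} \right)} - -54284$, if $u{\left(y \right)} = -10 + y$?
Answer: $62012$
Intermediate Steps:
$r = -384$
$q{\left(V \right)} = -384 - 507 V$ ($q{\left(V \right)} = - 507 V - 384 = -384 - 507 V$)
$q{\left(u{\left(-6 \right)} \right)} - -54284 = \left(-384 - 507 \left(-10 - 6\right)\right) - -54284 = \left(-384 - -8112\right) + 54284 = \left(-384 + 8112\right) + 54284 = 7728 + 54284 = 62012$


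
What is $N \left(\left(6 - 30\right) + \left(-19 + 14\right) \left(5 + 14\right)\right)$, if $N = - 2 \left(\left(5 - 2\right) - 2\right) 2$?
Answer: $476$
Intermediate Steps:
$N = -4$ ($N = - 2 \left(3 - 2\right) 2 = \left(-2\right) 1 \cdot 2 = \left(-2\right) 2 = -4$)
$N \left(\left(6 - 30\right) + \left(-19 + 14\right) \left(5 + 14\right)\right) = - 4 \left(\left(6 - 30\right) + \left(-19 + 14\right) \left(5 + 14\right)\right) = - 4 \left(\left(6 - 30\right) - 95\right) = - 4 \left(-24 - 95\right) = \left(-4\right) \left(-119\right) = 476$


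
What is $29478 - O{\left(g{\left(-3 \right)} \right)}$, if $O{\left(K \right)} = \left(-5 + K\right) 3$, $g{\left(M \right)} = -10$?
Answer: $29523$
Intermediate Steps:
$O{\left(K \right)} = -15 + 3 K$
$29478 - O{\left(g{\left(-3 \right)} \right)} = 29478 - \left(-15 + 3 \left(-10\right)\right) = 29478 - \left(-15 - 30\right) = 29478 - -45 = 29478 + 45 = 29523$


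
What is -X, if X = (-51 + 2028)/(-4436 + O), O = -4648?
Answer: 659/3028 ≈ 0.21764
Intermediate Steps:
X = -659/3028 (X = (-51 + 2028)/(-4436 - 4648) = 1977/(-9084) = 1977*(-1/9084) = -659/3028 ≈ -0.21764)
-X = -1*(-659/3028) = 659/3028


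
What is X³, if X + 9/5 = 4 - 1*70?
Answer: -38958219/125 ≈ -3.1167e+5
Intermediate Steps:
X = -339/5 (X = -9/5 + (4 - 1*70) = -9/5 + (4 - 70) = -9/5 - 66 = -339/5 ≈ -67.800)
X³ = (-339/5)³ = -38958219/125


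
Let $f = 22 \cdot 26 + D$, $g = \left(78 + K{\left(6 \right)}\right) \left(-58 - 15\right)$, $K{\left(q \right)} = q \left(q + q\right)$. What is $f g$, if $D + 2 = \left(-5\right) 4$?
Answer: $-6022500$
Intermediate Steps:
$D = -22$ ($D = -2 - 20 = -22$)
$K{\left(q \right)} = 2 q^{2}$ ($K{\left(q \right)} = q 2 q = 2 q^{2}$)
$g = -10950$ ($g = \left(78 + 2 \cdot 6^{2}\right) \left(-58 - 15\right) = \left(78 + 2 \cdot 36\right) \left(-73\right) = \left(78 + 72\right) \left(-73\right) = 150 \left(-73\right) = -10950$)
$f = 550$ ($f = 22 \cdot 26 - 22 = 572 - 22 = 550$)
$f g = 550 \left(-10950\right) = -6022500$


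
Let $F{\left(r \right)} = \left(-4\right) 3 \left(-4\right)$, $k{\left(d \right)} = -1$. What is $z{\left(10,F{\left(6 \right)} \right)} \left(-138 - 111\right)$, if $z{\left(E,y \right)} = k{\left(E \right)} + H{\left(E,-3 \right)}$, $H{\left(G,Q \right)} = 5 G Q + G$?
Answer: $35109$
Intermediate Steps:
$H{\left(G,Q \right)} = G + 5 G Q$ ($H{\left(G,Q \right)} = 5 G Q + G = G + 5 G Q$)
$F{\left(r \right)} = 48$ ($F{\left(r \right)} = \left(-12\right) \left(-4\right) = 48$)
$z{\left(E,y \right)} = -1 - 14 E$ ($z{\left(E,y \right)} = -1 + E \left(1 + 5 \left(-3\right)\right) = -1 + E \left(1 - 15\right) = -1 + E \left(-14\right) = -1 - 14 E$)
$z{\left(10,F{\left(6 \right)} \right)} \left(-138 - 111\right) = \left(-1 - 140\right) \left(-138 - 111\right) = \left(-1 - 140\right) \left(-249\right) = \left(-141\right) \left(-249\right) = 35109$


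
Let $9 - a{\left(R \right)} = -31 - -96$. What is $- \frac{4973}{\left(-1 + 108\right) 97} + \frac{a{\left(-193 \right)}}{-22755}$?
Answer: $- \frac{112579391}{236174145} \approx -0.47668$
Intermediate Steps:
$a{\left(R \right)} = -56$ ($a{\left(R \right)} = 9 - \left(-31 - -96\right) = 9 - \left(-31 + 96\right) = 9 - 65 = -56$)
$- \frac{4973}{\left(-1 + 108\right) 97} + \frac{a{\left(-193 \right)}}{-22755} = - \frac{4973}{\left(-1 + 108\right) 97} - \frac{56}{-22755} = - \frac{4973}{107 \cdot 97} - - \frac{56}{22755} = - \frac{4973}{10379} + \frac{56}{22755} = - \frac{112579391}{236174145}$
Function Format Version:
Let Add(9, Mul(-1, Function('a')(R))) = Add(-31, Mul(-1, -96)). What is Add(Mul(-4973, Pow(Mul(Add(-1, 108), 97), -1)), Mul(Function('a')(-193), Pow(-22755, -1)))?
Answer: Rational(-112579391, 236174145) ≈ -0.47668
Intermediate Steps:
Function('a')(R) = -56 (Function('a')(R) = Add(9, Mul(-1, Add(-31, Mul(-1, -96)))) = Add(9, Mul(-1, Add(-31, 96))) = Add(9, Mul(-1, 65)) = Add(9, -65) = -56)
Add(Mul(-4973, Pow(Mul(Add(-1, 108), 97), -1)), Mul(Function('a')(-193), Pow(-22755, -1))) = Add(Mul(-4973, Pow(Mul(Add(-1, 108), 97), -1)), Mul(-56, Pow(-22755, -1))) = Add(Mul(-4973, Pow(Mul(107, 97), -1)), Mul(-56, Rational(-1, 22755))) = Add(Mul(-4973, Pow(10379, -1)), Rational(56, 22755)) = Add(Mul(-4973, Rational(1, 10379)), Rational(56, 22755)) = Add(Rational(-4973, 10379), Rational(56, 22755)) = Rational(-112579391, 236174145)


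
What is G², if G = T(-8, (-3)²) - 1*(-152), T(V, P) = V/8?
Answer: 22801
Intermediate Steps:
T(V, P) = V/8 (T(V, P) = V*(⅛) = V/8)
G = 151 (G = (⅛)*(-8) - 1*(-152) = -1 + 152 = 151)
G² = 151² = 22801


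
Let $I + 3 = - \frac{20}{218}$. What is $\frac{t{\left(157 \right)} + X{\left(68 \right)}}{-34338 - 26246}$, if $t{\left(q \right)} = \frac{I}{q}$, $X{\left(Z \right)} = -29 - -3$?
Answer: $\frac{445275}{1036773992} \approx 0.00042948$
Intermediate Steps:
$X{\left(Z \right)} = -26$ ($X{\left(Z \right)} = -29 + 3 = -26$)
$I = - \frac{337}{109}$ ($I = -3 - \frac{20}{218} = -3 - \frac{10}{109} = - \frac{337}{109} \approx -3.0917$)
$t{\left(q \right)} = - \frac{337}{109 q}$
$\frac{t{\left(157 \right)} + X{\left(68 \right)}}{-34338 - 26246} = \frac{- \frac{337}{109 \cdot 157} - 26}{-34338 - 26246} = \frac{\left(- \frac{337}{109}\right) \frac{1}{157} - 26}{-60584} = \left(- \frac{337}{17113} - 26\right) \left(- \frac{1}{60584}\right) = \left(- \frac{445275}{17113}\right) \left(- \frac{1}{60584}\right) = \frac{445275}{1036773992}$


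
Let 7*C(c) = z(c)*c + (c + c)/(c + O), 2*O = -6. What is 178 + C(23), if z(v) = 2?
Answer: 1849/10 ≈ 184.90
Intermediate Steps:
O = -3 (O = (½)*(-6) = -3)
C(c) = 2*c/7 + 2*c/(7*(-3 + c)) (C(c) = (2*c + (c + c)/(c - 3))/7 = (2*c + (2*c)/(-3 + c))/7 = (2*c + 2*c/(-3 + c))/7 = 2*c/7 + 2*c/(7*(-3 + c)))
178 + C(23) = 178 + (2/7)*23*(-2 + 23)/(-3 + 23) = 178 + (2/7)*23*21/20 = 178 + (2/7)*23*(1/20)*21 = 178 + 69/10 = 1849/10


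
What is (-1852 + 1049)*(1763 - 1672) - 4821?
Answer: -77894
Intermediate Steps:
(-1852 + 1049)*(1763 - 1672) - 4821 = -803*91 - 4821 = -73073 - 4821 = -77894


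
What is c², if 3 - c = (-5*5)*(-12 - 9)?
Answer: 272484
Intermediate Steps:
c = -522 (c = 3 - (-5*5)*(-12 - 9) = 3 - (-25)*(-21) = 3 - 1*525 = 3 - 525 = -522)
c² = (-522)² = 272484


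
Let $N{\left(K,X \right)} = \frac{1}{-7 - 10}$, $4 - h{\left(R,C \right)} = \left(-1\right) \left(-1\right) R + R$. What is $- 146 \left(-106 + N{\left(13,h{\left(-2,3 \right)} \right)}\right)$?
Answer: $\frac{263238}{17} \approx 15485.0$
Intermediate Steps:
$h{\left(R,C \right)} = 4 - 2 R$ ($h{\left(R,C \right)} = 4 - \left(\left(-1\right) \left(-1\right) R + R\right) = 4 - \left(1 R + R\right) = 4 - \left(R + R\right) = 4 - 2 R$)
$N{\left(K,X \right)} = - \frac{1}{17}$ ($N{\left(K,X \right)} = \frac{1}{-17} = - \frac{1}{17}$)
$- 146 \left(-106 + N{\left(13,h{\left(-2,3 \right)} \right)}\right) = - 146 \left(-106 - \frac{1}{17}\right) = \left(-146\right) \left(- \frac{1803}{17}\right) = \frac{263238}{17}$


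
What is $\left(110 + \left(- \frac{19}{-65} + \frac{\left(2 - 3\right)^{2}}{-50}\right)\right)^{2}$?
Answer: $\frac{5137592329}{422500} \approx 12160.0$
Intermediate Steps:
$\left(110 + \left(- \frac{19}{-65} + \frac{\left(2 - 3\right)^{2}}{-50}\right)\right)^{2} = \left(110 + \left(\left(-19\right) \left(- \frac{1}{65}\right) + \left(-1\right)^{2} \left(- \frac{1}{50}\right)\right)\right)^{2} = \left(110 + \left(\frac{19}{65} + 1 \left(- \frac{1}{50}\right)\right)\right)^{2} = \left(110 + \left(\frac{19}{65} - \frac{1}{50}\right)\right)^{2} = \left(110 + \frac{177}{650}\right)^{2} = \left(\frac{71677}{650}\right)^{2} = \frac{5137592329}{422500}$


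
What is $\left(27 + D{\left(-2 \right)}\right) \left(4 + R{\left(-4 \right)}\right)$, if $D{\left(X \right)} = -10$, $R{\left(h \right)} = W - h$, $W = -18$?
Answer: $-170$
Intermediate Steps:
$R{\left(h \right)} = -18 - h$
$\left(27 + D{\left(-2 \right)}\right) \left(4 + R{\left(-4 \right)}\right) = \left(27 - 10\right) \left(4 - 14\right) = 17 \left(4 + \left(-18 + 4\right)\right) = 17 \left(4 - 14\right) = 17 \left(-10\right) = -170$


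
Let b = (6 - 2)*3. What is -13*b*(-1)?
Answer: 156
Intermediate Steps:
b = 12 (b = 4*3 = 12)
-13*b*(-1) = -13*12*(-1) = -156*(-1) = 156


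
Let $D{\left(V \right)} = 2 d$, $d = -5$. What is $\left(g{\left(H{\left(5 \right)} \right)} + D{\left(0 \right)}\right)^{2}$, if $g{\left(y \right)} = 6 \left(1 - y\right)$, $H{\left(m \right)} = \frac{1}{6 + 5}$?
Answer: $\frac{2500}{121} \approx 20.661$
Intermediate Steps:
$H{\left(m \right)} = \frac{1}{11}$
$D{\left(V \right)} = -10$ ($D{\left(V \right)} = 2 \left(-5\right) = -10$)
$g{\left(y \right)} = 6 - 6 y$
$\left(g{\left(H{\left(5 \right)} \right)} + D{\left(0 \right)}\right)^{2} = \left(\left(6 - \frac{6}{11}\right) - 10\right)^{2} = \left(\frac{60}{11} - 10\right)^{2} = \left(- \frac{50}{11}\right)^{2} = \frac{2500}{121}$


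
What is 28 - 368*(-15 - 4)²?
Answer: -132820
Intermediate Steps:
28 - 368*(-15 - 4)² = 28 - 368*(-19)² = 28 - 368*361 = 28 - 132848 = -132820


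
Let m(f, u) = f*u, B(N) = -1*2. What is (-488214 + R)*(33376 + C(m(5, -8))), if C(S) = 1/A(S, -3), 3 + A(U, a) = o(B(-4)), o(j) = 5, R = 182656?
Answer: -10198456587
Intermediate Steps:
B(N) = -2
A(U, a) = 2 (A(U, a) = -3 + 5 = 2)
C(S) = ½ (C(S) = 1/2 = ½)
(-488214 + R)*(33376 + C(m(5, -8))) = (-488214 + 182656)*(33376 + ½) = -305558*66753/2 = -10198456587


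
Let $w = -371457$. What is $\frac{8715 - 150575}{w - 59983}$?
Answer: $\frac{7093}{21572} \approx 0.32881$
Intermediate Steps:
$\frac{8715 - 150575}{w - 59983} = \frac{8715 - 150575}{-371457 - 59983} = - \frac{141860}{-431440} = \left(-141860\right) \left(- \frac{1}{431440}\right) = \frac{7093}{21572}$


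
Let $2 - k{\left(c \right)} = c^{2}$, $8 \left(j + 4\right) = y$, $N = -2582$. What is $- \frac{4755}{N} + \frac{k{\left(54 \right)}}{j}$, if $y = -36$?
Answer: $\frac{15128731}{43894} \approx 344.67$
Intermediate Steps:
$j = - \frac{17}{2}$ ($j = -4 + \frac{1}{8} \left(-36\right) = -4 - \frac{9}{2} = - \frac{17}{2} \approx -8.5$)
$k{\left(c \right)} = 2 - c^{2}$
$- \frac{4755}{N} + \frac{k{\left(54 \right)}}{j} = - \frac{4755}{-2582} + \frac{2 - 54^{2}}{- \frac{17}{2}} = \left(-4755\right) \left(- \frac{1}{2582}\right) + \left(2 - 2916\right) \left(- \frac{2}{17}\right) = \frac{4755}{2582} + \left(2 - 2916\right) \left(- \frac{2}{17}\right) = \frac{4755}{2582} - - \frac{5828}{17} = \frac{4755}{2582} + \frac{5828}{17} = \frac{15128731}{43894}$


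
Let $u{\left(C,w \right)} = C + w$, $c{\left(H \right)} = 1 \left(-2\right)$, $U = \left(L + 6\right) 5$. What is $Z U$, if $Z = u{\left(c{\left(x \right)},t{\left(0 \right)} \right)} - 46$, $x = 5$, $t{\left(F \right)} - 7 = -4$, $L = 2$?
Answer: $-1800$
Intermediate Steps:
$t{\left(F \right)} = 3$ ($t{\left(F \right)} = 7 - 4 = 3$)
$U = 40$ ($U = \left(2 + 6\right) 5 = 8 \cdot 5 = 40$)
$c{\left(H \right)} = -2$
$Z = -45$ ($Z = \left(-2 + 3\right) - 46 = 1 - 46 = -45$)
$Z U = \left(-45\right) 40 = -1800$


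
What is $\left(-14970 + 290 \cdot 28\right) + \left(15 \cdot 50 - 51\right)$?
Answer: $-6151$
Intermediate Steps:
$\left(-14970 + 290 \cdot 28\right) + \left(15 \cdot 50 - 51\right) = \left(-14970 + 8120\right) + \left(750 - 51\right) = -6850 + 699 = -6151$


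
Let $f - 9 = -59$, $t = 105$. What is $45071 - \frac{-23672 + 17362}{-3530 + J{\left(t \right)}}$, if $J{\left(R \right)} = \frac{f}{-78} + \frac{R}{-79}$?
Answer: $\frac{49026515044}{1087805} \approx 45069.0$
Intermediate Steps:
$f = -50$ ($f = 9 - 59 = -50$)
$J{\left(R \right)} = \frac{25}{39} - \frac{R}{79}$ ($J{\left(R \right)} = - \frac{50}{-78} + \frac{R}{-79} = \left(-50\right) \left(- \frac{1}{78}\right) + R \left(- \frac{1}{79}\right) = \frac{25}{39} - \frac{R}{79}$)
$45071 - \frac{-23672 + 17362}{-3530 + J{\left(t \right)}} = 45071 - \frac{-23672 + 17362}{-3530 + \left(\frac{25}{39} - \frac{105}{79}\right)} = 45071 - - \frac{6310}{-3530 + \left(\frac{25}{39} - \frac{105}{79}\right)} = 45071 - - \frac{6310}{-3530 - \frac{2120}{3081}} = 45071 - - \frac{6310}{- \frac{10878050}{3081}} = 45071 - \left(-6310\right) \left(- \frac{3081}{10878050}\right) = 45071 - \frac{1944111}{1087805} = \frac{49026515044}{1087805}$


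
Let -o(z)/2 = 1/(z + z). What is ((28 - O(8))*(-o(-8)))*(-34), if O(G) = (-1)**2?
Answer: 459/4 ≈ 114.75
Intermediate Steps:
O(G) = 1
o(z) = -1/z (o(z) = -2/(z + z) = -2*1/(2*z) = -1/z)
((28 - O(8))*(-o(-8)))*(-34) = ((28 - 1*1)*(-(-1)/(-8)))*(-34) = ((28 - 1)*(-(-1)*(-1)/8))*(-34) = (27*(-1*1/8))*(-34) = (27*(-1/8))*(-34) = -27/8*(-34) = 459/4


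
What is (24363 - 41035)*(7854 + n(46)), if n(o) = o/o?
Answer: -130958560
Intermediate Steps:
n(o) = 1
(24363 - 41035)*(7854 + n(46)) = (24363 - 41035)*(7854 + 1) = -16672*7855 = -130958560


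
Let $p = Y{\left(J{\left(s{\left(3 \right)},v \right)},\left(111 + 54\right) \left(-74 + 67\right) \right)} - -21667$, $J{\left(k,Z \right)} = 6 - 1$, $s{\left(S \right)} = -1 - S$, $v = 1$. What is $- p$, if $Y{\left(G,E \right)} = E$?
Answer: $-20512$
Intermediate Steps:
$J{\left(k,Z \right)} = 5$ ($J{\left(k,Z \right)} = 6 - 1 = 5$)
$p = 20512$ ($p = \left(111 + 54\right) \left(-74 + 67\right) - -21667 = 165 \left(-7\right) + 21667 = -1155 + 21667 = 20512$)
$- p = \left(-1\right) 20512 = -20512$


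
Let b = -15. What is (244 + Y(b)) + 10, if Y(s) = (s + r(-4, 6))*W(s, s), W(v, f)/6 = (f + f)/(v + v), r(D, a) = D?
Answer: 140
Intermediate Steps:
W(v, f) = 6*f/v (W(v, f) = 6*((f + f)/(v + v)) = 6*((2*f)/((2*v))) = 6*((2*f)*(1/(2*v))) = 6*(f/v) = 6*f/v)
Y(s) = -24 + 6*s (Y(s) = (s - 4)*(6*s/s) = (-4 + s)*6 = -24 + 6*s)
(244 + Y(b)) + 10 = (244 + (-24 + 6*(-15))) + 10 = (244 + (-24 - 90)) + 10 = (244 - 114) + 10 = 130 + 10 = 140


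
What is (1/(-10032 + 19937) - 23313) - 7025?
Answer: -300497889/9905 ≈ -30338.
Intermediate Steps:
(1/(-10032 + 19937) - 23313) - 7025 = (1/9905 - 23313) - 7025 = -230915264/9905 - 7025 = -300497889/9905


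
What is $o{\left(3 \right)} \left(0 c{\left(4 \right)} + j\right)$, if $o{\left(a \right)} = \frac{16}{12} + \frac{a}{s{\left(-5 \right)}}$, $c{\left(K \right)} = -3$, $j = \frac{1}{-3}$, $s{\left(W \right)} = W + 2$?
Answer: $- \frac{1}{9} \approx -0.11111$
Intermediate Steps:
$s{\left(W \right)} = 2 + W$
$j = - \frac{1}{3} \approx -0.33333$
$o{\left(a \right)} = \frac{4}{3} - \frac{a}{3}$ ($o{\left(a \right)} = \frac{16}{12} + \frac{a}{2 - 5} = 16 \cdot \frac{1}{12} + \frac{a}{-3} = \frac{4}{3} + a \left(- \frac{1}{3}\right) = \frac{4}{3} - \frac{a}{3}$)
$o{\left(3 \right)} \left(0 c{\left(4 \right)} + j\right) = \left(\frac{4}{3} - 1\right) \left(0 \left(-3\right) - \frac{1}{3}\right) = \left(\frac{4}{3} - 1\right) \left(0 - \frac{1}{3}\right) = \frac{1}{3} \left(- \frac{1}{3}\right) = - \frac{1}{9}$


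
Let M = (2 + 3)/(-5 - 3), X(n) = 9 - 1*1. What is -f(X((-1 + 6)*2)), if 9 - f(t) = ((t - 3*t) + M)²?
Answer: 17113/64 ≈ 267.39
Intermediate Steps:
X(n) = 8 (X(n) = 9 - 1 = 8)
M = -5/8 (M = 5/(-8) = 5*(-⅛) = -5/8 ≈ -0.62500)
f(t) = 9 - (-5/8 - 2*t)² (f(t) = 9 - ((t - 3*t) - 5/8)² = 9 - (-2*t - 5/8)² = 9 - (-5/8 - 2*t)²)
-f(X((-1 + 6)*2)) = -(9 - (5 + 16*8)²/64) = -(9 - (5 + 128)²/64) = -(9 - 1/64*133²) = -(9 - 1/64*17689) = -(9 - 17689/64) = -1*(-17113/64) = 17113/64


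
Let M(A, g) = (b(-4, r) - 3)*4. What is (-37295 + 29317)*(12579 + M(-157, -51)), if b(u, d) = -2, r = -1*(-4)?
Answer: -100195702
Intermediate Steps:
r = 4
M(A, g) = -20 (M(A, g) = (-2 - 3)*4 = -5*4 = -20)
(-37295 + 29317)*(12579 + M(-157, -51)) = (-37295 + 29317)*(12579 - 20) = -7978*12559 = -100195702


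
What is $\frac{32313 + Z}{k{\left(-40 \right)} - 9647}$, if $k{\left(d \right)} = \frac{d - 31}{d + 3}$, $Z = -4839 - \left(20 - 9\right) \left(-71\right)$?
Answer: $- \frac{1045435}{356868} \approx -2.9295$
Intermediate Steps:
$Z = -4058$ ($Z = -4839 - 11 \left(-71\right) = -4839 - -781 = -4839 + 781 = -4058$)
$k{\left(d \right)} = \frac{-31 + d}{3 + d}$
$\frac{32313 + Z}{k{\left(-40 \right)} - 9647} = \frac{32313 - 4058}{\frac{-31 - 40}{3 - 40} - 9647} = \frac{28255}{\frac{1}{-37} \left(-71\right) - 9647} = \frac{28255}{\left(- \frac{1}{37}\right) \left(-71\right) - 9647} = \frac{28255}{\frac{71}{37} - 9647} = \frac{28255}{- \frac{356868}{37}} = 28255 \left(- \frac{37}{356868}\right) = - \frac{1045435}{356868}$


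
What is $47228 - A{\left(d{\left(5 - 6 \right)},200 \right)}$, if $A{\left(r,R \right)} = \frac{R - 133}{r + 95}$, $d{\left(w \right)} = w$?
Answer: $\frac{4439365}{94} \approx 47227.0$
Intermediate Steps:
$A{\left(r,R \right)} = \frac{-133 + R}{95 + r}$
$47228 - A{\left(d{\left(5 - 6 \right)},200 \right)} = 47228 - \frac{-133 + 200}{95 + \left(5 - 6\right)} = 47228 - \frac{1}{95 - 1} \cdot 67 = 47228 - \frac{1}{94} \cdot 67 = 47228 - \frac{67}{94} = \frac{4439365}{94}$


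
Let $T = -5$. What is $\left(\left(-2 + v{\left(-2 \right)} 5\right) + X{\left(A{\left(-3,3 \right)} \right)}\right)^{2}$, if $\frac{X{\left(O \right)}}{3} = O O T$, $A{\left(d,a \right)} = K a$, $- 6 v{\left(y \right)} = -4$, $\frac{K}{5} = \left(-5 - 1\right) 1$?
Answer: $\frac{132857334016}{9} \approx 1.4762 \cdot 10^{10}$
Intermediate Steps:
$K = -30$ ($K = 5 \left(-5 - 1\right) 1 = 5 \left(\left(-6\right) 1\right) = 5 \left(-6\right) = -30$)
$v{\left(y \right)} = \frac{2}{3}$ ($v{\left(y \right)} = \left(- \frac{1}{6}\right) \left(-4\right) = \frac{2}{3}$)
$A{\left(d,a \right)} = - 30 a$
$X{\left(O \right)} = - 15 O^{2}$ ($X{\left(O \right)} = 3 O O \left(-5\right) = 3 O^{2} \left(-5\right) = 3 \left(- 5 O^{2}\right) = - 15 O^{2}$)
$\left(\left(-2 + v{\left(-2 \right)} 5\right) + X{\left(A{\left(-3,3 \right)} \right)}\right)^{2} = \left(\left(-2 + \frac{2}{3} \cdot 5\right) - 15 \left(\left(-30\right) 3\right)^{2}\right)^{2} = \left(\left(-2 + \frac{10}{3}\right) - 15 \left(-90\right)^{2}\right)^{2} = \left(\frac{4}{3} - 121500\right)^{2} = \left(- \frac{364496}{3}\right)^{2} = \frac{132857334016}{9}$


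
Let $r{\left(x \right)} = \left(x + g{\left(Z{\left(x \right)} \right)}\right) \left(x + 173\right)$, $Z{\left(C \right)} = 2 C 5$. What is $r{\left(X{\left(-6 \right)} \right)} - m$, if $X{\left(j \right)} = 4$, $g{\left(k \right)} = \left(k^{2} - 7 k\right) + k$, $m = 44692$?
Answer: $196736$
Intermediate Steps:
$Z{\left(C \right)} = 10 C$
$g{\left(k \right)} = k^{2} - 6 k$
$r{\left(x \right)} = \left(173 + x\right) \left(x + 10 x \left(-6 + 10 x\right)\right)$ ($r{\left(x \right)} = \left(x + 10 x \left(-6 + 10 x\right)\right) \left(x + 173\right) = \left(x + 10 x \left(-6 + 10 x\right)\right) \left(173 + x\right) = \left(173 + x\right) \left(x + 10 x \left(-6 + 10 x\right)\right)$)
$r{\left(X{\left(-6 \right)} \right)} - m = 4 \left(-10207 + 100 \cdot 4^{2} + 17241 \cdot 4\right) - 44692 = 4 \left(-10207 + 100 \cdot 16 + 68964\right) - 44692 = 4 \left(-10207 + 1600 + 68964\right) - 44692 = 4 \cdot 60357 - 44692 = 241428 - 44692 = 196736$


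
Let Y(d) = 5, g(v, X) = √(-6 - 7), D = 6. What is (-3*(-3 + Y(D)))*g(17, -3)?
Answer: -6*I*√13 ≈ -21.633*I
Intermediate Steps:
g(v, X) = I*√13 (g(v, X) = √(-13) = I*√13)
(-3*(-3 + Y(D)))*g(17, -3) = (-3*(-3 + 5))*(I*√13) = (-3*2)*(I*√13) = -6*I*√13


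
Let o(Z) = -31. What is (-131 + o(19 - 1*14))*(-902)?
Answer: 146124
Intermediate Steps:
(-131 + o(19 - 1*14))*(-902) = (-131 - 31)*(-902) = -162*(-902) = 146124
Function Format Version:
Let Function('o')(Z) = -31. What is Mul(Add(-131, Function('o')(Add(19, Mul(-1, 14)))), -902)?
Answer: 146124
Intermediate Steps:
Mul(Add(-131, Function('o')(Add(19, Mul(-1, 14)))), -902) = Mul(Add(-131, -31), -902) = Mul(-162, -902) = 146124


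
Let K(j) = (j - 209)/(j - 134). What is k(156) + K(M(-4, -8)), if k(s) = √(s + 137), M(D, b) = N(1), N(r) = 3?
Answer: 206/131 + √293 ≈ 18.690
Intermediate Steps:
M(D, b) = 3
K(j) = (-209 + j)/(-134 + j)
k(s) = √(137 + s)
k(156) + K(M(-4, -8)) = √(137 + 156) + (-209 + 3)/(-134 + 3) = √293 - 206/(-131) = √293 - 1/131*(-206) = √293 + 206/131 = 206/131 + √293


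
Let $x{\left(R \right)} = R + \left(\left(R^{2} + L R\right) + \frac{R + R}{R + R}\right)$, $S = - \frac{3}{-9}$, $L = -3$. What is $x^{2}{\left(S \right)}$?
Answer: $\frac{16}{81} \approx 0.19753$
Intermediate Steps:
$S = \frac{1}{3}$ ($S = \left(-3\right) \left(- \frac{1}{9}\right) = \frac{1}{3} \approx 0.33333$)
$x{\left(R \right)} = 1 + R^{2} - 2 R$ ($x{\left(R \right)} = R + \left(\left(R^{2} - 3 R\right) + \frac{R + R}{R + R}\right) = R + \left(\left(R^{2} - 3 R\right) + \frac{2 R}{2 R}\right) = R + \left(\left(R^{2} - 3 R\right) + 2 R \frac{1}{2 R}\right) = R + \left(\left(R^{2} - 3 R\right) + 1\right) = R + \left(1 + R^{2} - 3 R\right) = 1 + R^{2} - 2 R$)
$x^{2}{\left(S \right)} = \left(1 + \left(\frac{1}{3}\right)^{2} - \frac{2}{3}\right)^{2} = \left(1 + \frac{1}{9} - \frac{2}{3}\right)^{2} = \left(\frac{4}{9}\right)^{2} = \frac{16}{81}$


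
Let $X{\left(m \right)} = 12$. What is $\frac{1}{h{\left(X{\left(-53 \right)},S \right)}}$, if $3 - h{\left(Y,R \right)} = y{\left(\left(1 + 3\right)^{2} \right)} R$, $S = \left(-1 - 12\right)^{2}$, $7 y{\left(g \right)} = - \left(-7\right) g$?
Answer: $- \frac{1}{2701} \approx -0.00037023$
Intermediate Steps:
$y{\left(g \right)} = g$ ($y{\left(g \right)} = \frac{\left(-1\right) \left(- 7 g\right)}{7} = \frac{7 g}{7} = g$)
$S = 169$ ($S = \left(-13\right)^{2} = 169$)
$h{\left(Y,R \right)} = 3 - 16 R$ ($h{\left(Y,R \right)} = 3 - \left(1 + 3\right)^{2} R = 3 - 4^{2} R = 3 - 16 R$)
$\frac{1}{h{\left(X{\left(-53 \right)},S \right)}} = \frac{1}{3 - 2704} = \frac{1}{-2701} = - \frac{1}{2701}$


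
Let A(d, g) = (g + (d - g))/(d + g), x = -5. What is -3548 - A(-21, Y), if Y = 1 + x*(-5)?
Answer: -17719/5 ≈ -3543.8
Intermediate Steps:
Y = 26 (Y = 1 - 5*(-5) = 1 + 25 = 26)
A(d, g) = d/(d + g)
-3548 - A(-21, Y) = -3548 - (-21)/(-21 + 26) = -3548 - (-21)/5 = -3548 - 1*(-21/5) = -3548 + 21/5 = -17719/5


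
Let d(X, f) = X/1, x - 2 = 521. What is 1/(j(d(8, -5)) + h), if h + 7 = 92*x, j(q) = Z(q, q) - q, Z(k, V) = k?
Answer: 1/48109 ≈ 2.0786e-5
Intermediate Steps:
x = 523 (x = 2 + 521 = 523)
d(X, f) = X (d(X, f) = X*1 = X)
j(q) = 0 (j(q) = q - q = 0)
h = 48109 (h = -7 + 92*523 = -7 + 48116 = 48109)
1/(j(d(8, -5)) + h) = 1/(0 + 48109) = 1/48109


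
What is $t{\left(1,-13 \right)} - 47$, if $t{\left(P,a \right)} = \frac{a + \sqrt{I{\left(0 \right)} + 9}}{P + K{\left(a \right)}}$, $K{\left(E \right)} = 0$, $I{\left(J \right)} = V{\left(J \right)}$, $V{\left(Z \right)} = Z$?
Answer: $-57$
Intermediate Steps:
$I{\left(J \right)} = J$
$t{\left(P,a \right)} = \frac{3 + a}{P}$ ($t{\left(P,a \right)} = \frac{a + \sqrt{0 + 9}}{P + 0} = \frac{a + \sqrt{9}}{P} = \frac{a + 3}{P} = \frac{3 + a}{P}$)
$t{\left(1,-13 \right)} - 47 = \frac{3 - 13}{1} - 47 = 1 \left(-10\right) - 47 = -10 - 47 = -57$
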